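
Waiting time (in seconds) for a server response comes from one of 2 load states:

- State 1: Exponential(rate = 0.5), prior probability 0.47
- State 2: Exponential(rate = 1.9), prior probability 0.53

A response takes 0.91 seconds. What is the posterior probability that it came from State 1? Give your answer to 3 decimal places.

0.455

Posterior ∝ prior × likelihood, so P(k | x) ∝ P(Z=k) f_k(x); normalise over all components.
Component likelihoods at x = 0.91 seconds:
  L_1 = 0.317224
  L_2 = 0.337177
Prior × likelihood for each component:
  P(Z=1)·L_1 = 0.47 × 0.317224 = 0.149095
  P(Z=2)·L_2 = 0.53 × 0.337177 = 0.178704
Marginal: 0.149095 + 0.178704 = 0.327799
P(State 1 | the observation) ≈ 0.455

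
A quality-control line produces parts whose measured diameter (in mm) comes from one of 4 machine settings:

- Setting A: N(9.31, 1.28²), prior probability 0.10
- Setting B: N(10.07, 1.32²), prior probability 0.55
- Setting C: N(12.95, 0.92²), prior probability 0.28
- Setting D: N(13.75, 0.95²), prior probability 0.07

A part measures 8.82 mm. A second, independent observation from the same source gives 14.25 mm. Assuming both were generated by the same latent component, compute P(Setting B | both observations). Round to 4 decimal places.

By Bayes' theorem, P(k | x) = π_k f_k(x) / Σ_j π_j f_j(x).
Since both observations come from the same component, the likelihood for component k is f_k(x₁)·f_k(x₂).
  L_A = [(1/(1.28·√(2π)))·exp(−(8.82−9.31)²/(2·1.28²)) = 0.311674·exp(-0.07327) = 0.289653] × [0.000181694] = 5.26282e-05
  L_B = [(1/(1.32·√(2π)))·exp(−(8.82−10.07)²/(2·1.32²)) = 0.302229·exp(-0.44838) = 0.193023] × [0.00200832] = 0.000387651
  L_C = [(1/(0.92·√(2π)))·exp(−(8.82−12.95)²/(2·0.92²)) = 0.433633·exp(-10.07615) = 1.82435e-05] × [0.159789] = 2.9151e-06
  L_D = [(1/(0.95·√(2π)))·exp(−(8.82−13.75)²/(2·0.95²)) = 0.419939·exp(-13.46532) = 5.96037e-07] × [0.365624] = 2.17925e-07
Prior × likelihood for each component:
  π_A·L_A = 0.10 × 5.26282e-05 = 5.26282e-06
  π_B·L_B = 0.55 × 0.000387651 = 0.000213208
  π_C·L_C = 0.28 × 2.9151e-06 = 8.16229e-07
  π_D·L_D = 0.07 × 2.17925e-07 = 1.52548e-08
Evidence: 5.26282e-06 + 0.000213208 + 8.16229e-07 + 1.52548e-08 = 0.000219302
P(Setting B | data) = 0.000213208 / 0.000219302 ≈ 0.9722

0.9722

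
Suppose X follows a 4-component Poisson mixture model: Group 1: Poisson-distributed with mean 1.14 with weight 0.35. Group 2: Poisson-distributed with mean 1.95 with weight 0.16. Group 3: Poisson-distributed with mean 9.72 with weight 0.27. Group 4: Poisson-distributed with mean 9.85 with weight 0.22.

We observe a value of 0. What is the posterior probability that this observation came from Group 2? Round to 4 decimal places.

By Bayes' theorem, P(k | x) = w_k f_k(x) / Σ_j w_j f_j(x).
Evaluate each component's likelihood at the observed value:
  p_1 = e^(−1.14)·1.14^0/0! = 0.319819
  p_2 = e^(−1.95)·1.95^0/0! = 0.142274
  p_3 = e^(−9.72)·9.72^0/0! = 6.007e-05
  p_4 = e^(−9.85)·9.85^0/0! = 5.27472e-05
Multiply by the mixture weights:
  w_1·p_1 = 0.35 × 0.319819 = 0.111937
  w_2·p_2 = 0.16 × 0.142274 = 0.0227639
  w_3·p_3 = 0.27 × 6.007e-05 = 1.62189e-05
  w_4·p_4 = 0.22 × 5.27472e-05 = 1.16044e-05
Sum: 0.111937 + 0.0227639 + 1.62189e-05 + 1.16044e-05 = 0.134728
Responsibility of Group 2: 0.0227639 / 0.134728 ≈ 0.1690

0.1690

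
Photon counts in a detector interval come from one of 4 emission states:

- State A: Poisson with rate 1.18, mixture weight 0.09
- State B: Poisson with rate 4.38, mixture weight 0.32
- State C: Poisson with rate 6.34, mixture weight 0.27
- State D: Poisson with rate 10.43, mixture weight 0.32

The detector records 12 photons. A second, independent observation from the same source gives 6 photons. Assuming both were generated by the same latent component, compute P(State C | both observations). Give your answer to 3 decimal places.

Apply Bayes' rule: the posterior for each component is proportional to its prior times its likelihood at x.
Since both observations come from the same component, the likelihood for component k is f_k(x₁)·f_k(x₂).
  f_A = [4.67498e-09] × [0.0011521] = 5.38607e-12
  f_B = [0.00130359] × [0.122829] = 0.00016012
  f_C = [0.0155349] × [0.159139] = 0.0024722
  f_D = [0.102184] × [0.0528058] = 0.00539592
Weight by the priors:
  π_A·f_A = 0.09 × 5.38607e-12 = 4.84746e-13
  π_B·f_B = 0.32 × 0.00016012 = 5.12383e-05
  π_C·f_C = 0.27 × 0.0024722 = 0.000667493
  π_D·f_D = 0.32 × 0.00539592 = 0.00172669
Evidence: 4.84746e-13 + 5.12383e-05 + 0.000667493 + 0.00172669 = 0.00244542
So the posterior for State C is 0.000667493 / 0.00244542 ≈ 0.273.

0.273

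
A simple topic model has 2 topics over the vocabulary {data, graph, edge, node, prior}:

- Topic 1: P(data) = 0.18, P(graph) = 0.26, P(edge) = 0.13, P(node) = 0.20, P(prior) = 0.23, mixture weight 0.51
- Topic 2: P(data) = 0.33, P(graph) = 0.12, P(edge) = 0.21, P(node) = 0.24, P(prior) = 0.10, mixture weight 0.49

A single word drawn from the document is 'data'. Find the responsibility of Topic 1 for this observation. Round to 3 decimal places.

The responsibility of component k is w_k f_k(x) divided by Σ_j w_j f_j(x).
Categorical probabilities:
  p_1 = 0.18
  p_2 = 0.33
Weight by the priors:
  w_1·p_1 = 0.51 × 0.18 = 0.0918
  w_2·p_2 = 0.49 × 0.33 = 0.1617
Evidence: 0.0918 + 0.1617 = 0.2535
P(Topic 1 | 'data') = 0.0918 / 0.2535 ≈ 0.362

0.362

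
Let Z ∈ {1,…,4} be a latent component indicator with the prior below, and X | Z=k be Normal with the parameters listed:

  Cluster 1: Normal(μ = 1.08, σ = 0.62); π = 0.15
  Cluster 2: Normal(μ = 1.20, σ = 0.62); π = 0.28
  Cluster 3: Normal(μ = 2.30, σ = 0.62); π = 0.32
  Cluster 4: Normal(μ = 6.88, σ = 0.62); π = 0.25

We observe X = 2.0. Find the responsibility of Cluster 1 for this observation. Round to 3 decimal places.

By Bayes' theorem, P(k | x) = π_k f_k(x) / Σ_j π_j f_j(x).
Component likelihoods at x = 2.0:
  L_1 = (1/(0.62·√(2π)))·exp(−(2.0−1.08)²/(2·0.62²)) = 0.643455·exp(-1.10094) = 0.213987
  L_2 = (1/(0.62·√(2π)))·exp(−(2.0−1.20)²/(2·0.62²)) = 0.643455·exp(-0.83247) = 0.279887
  L_3 = (1/(0.62·√(2π)))·exp(−(2.0−2.30)²/(2·0.62²)) = 0.643455·exp(-0.11707) = 0.572371
  L_4 = (1/(0.62·√(2π)))·exp(−(2.0−6.88)²/(2·0.62²)) = 0.643455·exp(-30.97607) = 2.26873e-14
Prior × likelihood for each component:
  π_1·L_1 = 0.15 × 0.213987 = 0.0320981
  π_2·L_2 = 0.28 × 0.279887 = 0.0783684
  π_3·L_3 = 0.32 × 0.572371 = 0.183159
  π_4·L_4 = 0.25 × 2.26873e-14 = 5.67184e-15
Evidence: 0.0320981 + 0.0783684 + 0.183159 + 5.67184e-15 = 0.293625
So the posterior for Cluster 1 is 0.0320981 / 0.293625 ≈ 0.109.

0.109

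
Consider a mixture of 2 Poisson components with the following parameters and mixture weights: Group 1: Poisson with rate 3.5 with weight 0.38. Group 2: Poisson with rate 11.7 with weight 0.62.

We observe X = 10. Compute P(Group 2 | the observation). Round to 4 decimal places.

The responsibility of component k is π_k f_k(x) divided by Σ_j π_j f_j(x).
Component likelihoods at x = 10:
  L_1 = 0.00229555
  L_2 = 0.109863
Unnormalised posteriors:
  π_1·L_1 = 0.38 × 0.00229555 = 0.000872309
  π_2·L_2 = 0.62 × 0.109863 = 0.0681149
Marginal: 0.000872309 + 0.0681149 = 0.0689872
Responsibility of Group 2: 0.0681149 / 0.0689872 ≈ 0.9874

0.9874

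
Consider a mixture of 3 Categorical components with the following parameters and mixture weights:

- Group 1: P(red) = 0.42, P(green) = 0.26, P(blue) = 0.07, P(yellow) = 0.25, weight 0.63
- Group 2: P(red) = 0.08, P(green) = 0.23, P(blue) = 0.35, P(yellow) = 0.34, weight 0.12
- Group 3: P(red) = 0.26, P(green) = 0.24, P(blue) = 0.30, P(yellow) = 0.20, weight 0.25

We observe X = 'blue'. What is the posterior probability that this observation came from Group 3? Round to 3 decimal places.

0.466

Posterior ∝ prior × likelihood, so P(k | x) ∝ w_k f_k(x); normalise over all components.
Categorical probabilities:
  f_1 = 0.07
  f_2 = 0.35
  f_3 = 0.3
Multiply by the mixture weights:
  w_1·f_1 = 0.63 × 0.07 = 0.0441
  w_2·f_2 = 0.12 × 0.35 = 0.042
  w_3·f_3 = 0.25 × 0.3 = 0.075
Marginal: 0.0441 + 0.042 + 0.075 = 0.1611
So the posterior for Group 3 is 0.075 / 0.1611 ≈ 0.466.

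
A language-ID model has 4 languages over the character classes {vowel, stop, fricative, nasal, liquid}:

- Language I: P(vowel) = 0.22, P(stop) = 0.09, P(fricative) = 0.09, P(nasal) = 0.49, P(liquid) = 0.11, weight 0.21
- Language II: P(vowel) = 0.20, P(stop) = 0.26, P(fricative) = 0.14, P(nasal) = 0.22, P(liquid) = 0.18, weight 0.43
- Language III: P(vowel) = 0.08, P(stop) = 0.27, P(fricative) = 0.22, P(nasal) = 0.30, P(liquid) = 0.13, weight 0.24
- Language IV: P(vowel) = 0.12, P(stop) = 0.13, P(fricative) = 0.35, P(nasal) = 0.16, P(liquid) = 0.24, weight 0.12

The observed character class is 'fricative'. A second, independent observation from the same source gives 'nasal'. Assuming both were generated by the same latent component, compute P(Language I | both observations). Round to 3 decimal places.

0.206

Posterior ∝ prior × likelihood, so P(k | x) ∝ w_k f_k(x); normalise over all components.
Since both observations come from the same component, the likelihood for component k is f_k(x₁)·f_k(x₂).
  p_I = [0.09] × [0.49] = 0.0441
  p_II = [0.14] × [0.22] = 0.0308
  p_III = [0.22] × [0.3] = 0.066
  p_IV = [0.35] × [0.16] = 0.056
Weight by the priors:
  w_I·p_I = 0.21 × 0.0441 = 0.009261
  w_II·p_II = 0.43 × 0.0308 = 0.013244
  w_III·p_III = 0.24 × 0.066 = 0.01584
  w_IV·p_IV = 0.12 × 0.056 = 0.00672
Denominator: 0.009261 + 0.013244 + 0.01584 + 0.00672 = 0.045065
Responsibility of Language I: 0.009261 / 0.045065 ≈ 0.206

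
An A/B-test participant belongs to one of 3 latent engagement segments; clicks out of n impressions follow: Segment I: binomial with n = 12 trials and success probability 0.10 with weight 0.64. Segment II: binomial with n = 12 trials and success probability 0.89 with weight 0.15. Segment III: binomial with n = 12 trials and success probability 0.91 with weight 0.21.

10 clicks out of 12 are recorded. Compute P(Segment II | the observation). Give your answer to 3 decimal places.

0.461

The responsibility of component k is w_k f_k(x) divided by Σ_j w_j f_j(x).
Binomial probabilities:
  L_I = C(12,10)·0.10^10·0.90^2 = 66·1e-10·0.81 = 5.346e-09
  L_II = C(12,10)·0.89^10·0.11^2 = 66·0.311817·0.0121 = 0.249017
  L_III = C(12,10)·0.91^10·0.09^2 = 66·0.389416·0.0081 = 0.208182
Unnormalised posteriors:
  w_I·L_I = 0.64 × 5.346e-09 = 3.42144e-09
  w_II·L_II = 0.15 × 0.249017 = 0.0373526
  w_III·L_III = 0.21 × 0.208182 = 0.0437182
Evidence: 3.42144e-09 + 0.0373526 + 0.0437182 = 0.0810708
P(Segment II | 10 clicks out of 12) = 0.0373526 / 0.0810708 ≈ 0.461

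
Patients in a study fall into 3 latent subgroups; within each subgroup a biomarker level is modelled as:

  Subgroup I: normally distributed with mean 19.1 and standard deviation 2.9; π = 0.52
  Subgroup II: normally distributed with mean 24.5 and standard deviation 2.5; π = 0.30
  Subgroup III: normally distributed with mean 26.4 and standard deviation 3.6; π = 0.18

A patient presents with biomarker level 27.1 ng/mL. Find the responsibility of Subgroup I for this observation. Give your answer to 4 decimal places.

P(component k | x) = π_k·f_k(x) / marginal(x), where marginal(x) = Σ_j π_j·f_j(x).
Normal densities:
  p_I = 0.00306213
  p_II = 0.0929188
  p_III = 0.108742
Prior × likelihood for each component:
  π_I·p_I = 0.52 × 0.00306213 = 0.00159231
  π_II·p_II = 0.30 × 0.0929188 = 0.0278756
  π_III·p_III = 0.18 × 0.108742 = 0.0195736
Normaliser: 0.00159231 + 0.0278756 + 0.0195736 = 0.0490415
Responsibility of Subgroup I: 0.00159231 / 0.0490415 ≈ 0.0325

0.0325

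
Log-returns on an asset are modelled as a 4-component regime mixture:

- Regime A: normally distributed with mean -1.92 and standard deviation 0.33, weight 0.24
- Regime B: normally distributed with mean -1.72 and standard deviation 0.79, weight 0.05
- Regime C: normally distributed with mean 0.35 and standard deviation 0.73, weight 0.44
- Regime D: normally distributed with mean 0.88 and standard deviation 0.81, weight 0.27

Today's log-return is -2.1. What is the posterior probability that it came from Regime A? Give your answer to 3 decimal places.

0.914

The responsibility of component k is π_k f_k(x) divided by Σ_j π_j f_j(x).
Normal densities:
  f_A = (1/(0.33·√(2π)))·exp(−(-2.1−-1.92)²/(2·0.33²)) = 1.208916·exp(-0.14876) = 1.04181
  f_B = (1/(0.79·√(2π)))·exp(−(-2.1−-1.72)²/(2·0.79²)) = 0.504990·exp(-0.11569) = 0.449822
  f_C = (1/(0.73·√(2π)))·exp(−(-2.1−0.35)²/(2·0.73²)) = 0.546496·exp(-5.63192) = 0.00195738
  f_D = (1/(0.81·√(2π)))·exp(−(-2.1−0.88)²/(2·0.81²)) = 0.492521·exp(-6.76757) = 0.000566642
Prior × likelihood for each component:
  π_A·f_A = 0.24 × 1.04181 = 0.250035
  π_B·f_B = 0.05 × 0.449822 = 0.0224911
  π_C·f_C = 0.44 × 0.00195738 = 0.000861248
  π_D·f_D = 0.27 × 0.000566642 = 0.000152993
Evidence: 0.250035 + 0.0224911 + 0.000861248 + 0.000152993 = 0.273541
So the posterior for Regime A is 0.250035 / 0.273541 ≈ 0.914.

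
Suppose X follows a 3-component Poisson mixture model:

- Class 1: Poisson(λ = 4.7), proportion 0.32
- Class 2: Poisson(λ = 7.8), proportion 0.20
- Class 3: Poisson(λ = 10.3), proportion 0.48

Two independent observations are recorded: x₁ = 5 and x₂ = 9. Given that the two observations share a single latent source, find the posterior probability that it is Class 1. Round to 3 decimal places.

0.268

By Bayes' theorem, P(k | x) = P(Z=k) f_k(x) / Σ_j P(Z=j) f_j(x).
Since both observations come from the same component, the likelihood for component k is f_k(x₁)·f_k(x₂).
  p_1 = [0.17383] × [0.02805] = 0.00487593
  p_2 = [0.0985814] × [0.120668] = 0.0118956
  p_3 = [0.0324916] × [0.120931] = 0.00392926
Weight by the priors:
  P(Z=1)·p_1 = 0.32 × 0.00487593 = 0.0015603
  P(Z=2)·p_2 = 0.20 × 0.0118956 = 0.00237912
  P(Z=3)·p_3 = 0.48 × 0.00392926 = 0.00188604
Sum: 0.0015603 + 0.00237912 + 0.00188604 = 0.00582546
P(Class 1 | x₁,x₂) ≈ 0.268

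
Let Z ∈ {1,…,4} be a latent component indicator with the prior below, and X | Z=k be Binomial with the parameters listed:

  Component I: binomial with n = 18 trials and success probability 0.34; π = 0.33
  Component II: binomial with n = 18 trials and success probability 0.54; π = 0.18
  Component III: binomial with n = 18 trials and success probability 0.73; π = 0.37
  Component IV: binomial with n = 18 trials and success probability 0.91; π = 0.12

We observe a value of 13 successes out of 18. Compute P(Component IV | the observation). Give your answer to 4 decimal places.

0.0201

Posterior ∝ prior × likelihood, so P(k | x) ∝ π_k f_k(x); normalise over all components.
Component likelihoods at x = 13 successes out of 18:
  p_I = C(18,13)·0.34^13·0.66^5 = 8568·8.11383e-07·0.125233 = 0.000870613
  p_II = C(18,13)·0.54^13·0.46^5 = 8568·0.000331985·0.0205963 = 0.0585851
  p_III = C(18,13)·0.73^13·0.27^5 = 8568·0.0167185·0.00143489 = 0.20554
  p_IV = C(18,13)·0.91^13·0.09^5 = 8568·0.293453·5.9049e-06 = 0.0148467
Prior × likelihood for each component:
  π_I·p_I = 0.33 × 0.000870613 = 0.000287302
  π_II·p_II = 0.18 × 0.0585851 = 0.0105453
  π_III·p_III = 0.37 × 0.20554 = 0.0760496
  π_IV·p_IV = 0.12 × 0.0148467 = 0.0017816
Sum: 0.000287302 + 0.0105453 + 0.0760496 + 0.0017816 = 0.0886639
P(Component IV | 13 successes out of 18) = 0.0017816 / 0.0886639 ≈ 0.0201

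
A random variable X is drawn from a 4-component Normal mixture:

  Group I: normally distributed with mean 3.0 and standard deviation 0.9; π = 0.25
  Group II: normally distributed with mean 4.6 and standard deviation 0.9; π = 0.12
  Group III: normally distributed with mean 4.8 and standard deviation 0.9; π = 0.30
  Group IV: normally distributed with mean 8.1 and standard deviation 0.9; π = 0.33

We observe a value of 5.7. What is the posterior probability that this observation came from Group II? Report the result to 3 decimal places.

0.227

By Bayes' theorem, P(k | x) = π_k f_k(x) / Σ_j π_j f_j(x).
Evaluate each component's likelihood at the observed value:
  L_I = (1/(0.9·√(2π)))·exp(−(5.7−3.0)²/(2·0.9²)) = 0.443269·exp(-4.50000) = 0.00492428
  L_II = (1/(0.9·√(2π)))·exp(−(5.7−4.6)²/(2·0.9²)) = 0.443269·exp(-0.74691) = 0.210033
  L_III = (1/(0.9·√(2π)))·exp(−(5.7−4.8)²/(2·0.9²)) = 0.443269·exp(-0.50000) = 0.268856
  L_IV = (1/(0.9·√(2π)))·exp(−(5.7−8.1)²/(2·0.9²)) = 0.443269·exp(-3.55556) = 0.0126622
Prior × likelihood for each component:
  π_I·L_I = 0.25 × 0.00492428 = 0.00123107
  π_II·L_II = 0.12 × 0.210033 = 0.0252039
  π_III·L_III = 0.30 × 0.268856 = 0.0806569
  π_IV·L_IV = 0.33 × 0.0126622 = 0.00417853
Normaliser: 0.00123107 + 0.0252039 + 0.0806569 + 0.00417853 = 0.11127
Responsibility of Group II: 0.0252039 / 0.11127 ≈ 0.227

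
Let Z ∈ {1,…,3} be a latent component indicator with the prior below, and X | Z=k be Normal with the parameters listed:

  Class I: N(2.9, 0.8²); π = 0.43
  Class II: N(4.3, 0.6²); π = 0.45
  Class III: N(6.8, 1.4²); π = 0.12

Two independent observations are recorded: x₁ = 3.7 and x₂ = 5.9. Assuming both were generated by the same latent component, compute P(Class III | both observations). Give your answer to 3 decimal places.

The responsibility of component k is π_k f_k(x) divided by Σ_j π_j f_j(x).
Since both observations come from the same component, the likelihood for component k is f_k(x₁)·f_k(x₂).
  p_I = [0.302463] × [0.000440745] = 0.000133309
  p_II = [0.403285] × [0.0189933] = 0.00765971
  p_III = [0.0245525] × [0.231762] = 0.00569034
Weight by the priors:
  π_I·p_I = 0.43 × 0.000133309 = 5.73229e-05
  π_II·p_II = 0.45 × 0.00765971 = 0.00344687
  π_III·p_III = 0.12 × 0.00569034 = 0.000682841
Sum: 5.73229e-05 + 0.00344687 + 0.000682841 = 0.00418703
P(Class III | x₁, x₂) ≈ 0.163

0.163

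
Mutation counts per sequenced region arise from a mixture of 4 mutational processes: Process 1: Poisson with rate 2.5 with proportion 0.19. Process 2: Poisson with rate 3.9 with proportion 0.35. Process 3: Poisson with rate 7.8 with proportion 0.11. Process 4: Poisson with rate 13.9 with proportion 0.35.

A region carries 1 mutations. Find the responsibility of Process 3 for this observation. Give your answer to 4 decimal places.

Apply Bayes' rule: the posterior for each component is proportional to its prior times its likelihood at x.
Component likelihoods at x = 1 mutations:
  f_1 = e^(−2.5)·2.5^1/1! = 0.205212
  f_2 = e^(−3.9)·3.9^1/1! = 0.0789435
  f_3 = e^(−7.8)·7.8^1/1! = 0.00319593
  f_4 = e^(−13.9)·13.9^1/1! = 1.27738e-05
Multiply by the mixture weights:
  w_1·f_1 = 0.19 × 0.205212 = 0.0389904
  w_2·f_2 = 0.35 × 0.0789435 = 0.0276302
  w_3·f_3 = 0.11 × 0.00319593 = 0.000351553
  w_4·f_4 = 0.35 × 1.27738e-05 = 4.47084e-06
Marginal: 0.0389904 + 0.0276302 + 0.000351553 + 4.47084e-06 = 0.0669766
P(Process 3 | x) ≈ 0.0052

0.0052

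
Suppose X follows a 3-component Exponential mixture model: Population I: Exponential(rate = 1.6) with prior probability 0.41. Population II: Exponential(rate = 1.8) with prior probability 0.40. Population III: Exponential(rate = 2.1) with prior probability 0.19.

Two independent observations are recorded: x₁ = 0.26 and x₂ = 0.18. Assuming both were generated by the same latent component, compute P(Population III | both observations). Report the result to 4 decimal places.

0.2312

Posterior ∝ prior × likelihood, so P(k | x) ∝ w_k f_k(x); normalise over all components.
Since both observations come from the same component, the likelihood for component k is f_k(x₁)·f_k(x₂).
  p_I = [1.05549] × [1.19962] = 1.26618
  p_II = [1.12726] × [1.30185] = 1.46752
  p_III = [1.21645] × [1.43898] = 1.75045
Unnormalised posteriors:
  w_I·p_I = 0.41 × 1.26618 = 0.519135
  w_II·p_II = 0.40 × 1.46752 = 0.587008
  w_III·p_III = 0.19 × 1.75045 = 0.332586
Sum: 0.519135 + 0.587008 + 0.332586 = 1.43873
P(Population III | x₁,x₂) ≈ 0.2312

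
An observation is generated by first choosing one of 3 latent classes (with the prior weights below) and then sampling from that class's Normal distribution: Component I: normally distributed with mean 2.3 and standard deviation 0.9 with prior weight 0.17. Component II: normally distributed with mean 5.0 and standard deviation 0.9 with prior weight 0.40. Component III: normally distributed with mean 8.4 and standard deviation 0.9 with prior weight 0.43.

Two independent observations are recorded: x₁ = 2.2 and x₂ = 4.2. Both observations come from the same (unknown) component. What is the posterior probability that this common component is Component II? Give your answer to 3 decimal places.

Apply Bayes' rule: the posterior for each component is proportional to its prior times its likelihood at x.
Since both observations come from the same component, the likelihood for component k is f_k(x₁)·f_k(x₂).
  f_I = [0.440541] × [0.0477406] = 0.0210317
  f_II = [0.00350668] × [0.298603] = 0.00104711
  f_III = [2.19562e-11] × [8.27338e-06] = 1.81652e-16
Multiply by the mixture weights:
  π_I·f_I = 0.17 × 0.0210317 = 0.00357539
  π_II·f_II = 0.40 × 0.00104711 = 0.000418843
  π_III·f_III = 0.43 × 1.81652e-16 = 7.81103e-17
Sum: 0.00357539 + 0.000418843 + 7.81103e-17 = 0.00399423
Responsibility of Component II: 0.000418843 / 0.00399423 ≈ 0.105

0.105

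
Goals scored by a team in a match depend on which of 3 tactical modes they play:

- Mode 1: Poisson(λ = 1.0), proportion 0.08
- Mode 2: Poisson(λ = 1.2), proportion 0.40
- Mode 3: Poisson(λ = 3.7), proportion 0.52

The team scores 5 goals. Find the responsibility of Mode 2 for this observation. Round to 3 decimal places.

P(component k | x) = P(Z=k)·f_k(x) / marginal(x), where marginal(x) = Σ_j P(Z=j)·f_j(x).
Component likelihoods at x = 5 goals:
  p_1 = 0.00306566
  p_2 = 0.00624556
  p_3 = 0.142869
Weight by the priors:
  P(Z=1)·p_1 = 0.08 × 0.00306566 = 0.000245253
  P(Z=2)·p_2 = 0.40 × 0.00624556 = 0.00249823
  P(Z=3)·p_3 = 0.52 × 0.142869 = 0.0742918
Evidence: 0.000245253 + 0.00249823 + 0.0742918 = 0.0770353
P(Mode 2 | 5 goals) = 0.00249823 / 0.0770353 ≈ 0.032

0.032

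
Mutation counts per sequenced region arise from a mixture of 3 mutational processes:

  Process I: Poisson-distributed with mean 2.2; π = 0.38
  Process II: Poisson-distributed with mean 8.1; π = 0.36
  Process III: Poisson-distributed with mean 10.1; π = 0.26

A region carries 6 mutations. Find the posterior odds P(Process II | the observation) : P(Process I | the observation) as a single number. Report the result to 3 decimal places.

6.465

Only the two components matter; the odds are (P(Z=i) f_i(x)) / (P(Z=j) f_j(x)).
Evaluate each component's likelihood at the observed value:
  L_I = e^(−2.2)·2.2^6/6! = 0.0174484
  L_II = e^(−8.1)·8.1^6/6! = 0.119067
  L_III = e^(−10.1)·10.1^6/6! = 0.060565
Odds = (0.36/0.38) × (0.119067/0.0174484) = 0.947368 × 6.82396 ≈ 6.465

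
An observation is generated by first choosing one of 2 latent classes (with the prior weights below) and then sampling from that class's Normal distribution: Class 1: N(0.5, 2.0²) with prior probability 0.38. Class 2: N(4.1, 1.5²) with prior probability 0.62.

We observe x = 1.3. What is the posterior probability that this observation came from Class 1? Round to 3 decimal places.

P(component k | x) = P(Z=k)·f_k(x) / marginal(x), where marginal(x) = Σ_j P(Z=j)·f_j(x).
Component likelihoods at x = 1.3:
  f_1 = (1/(2.0·√(2π)))·exp(−(1.3−0.5)²/(2·2.0²)) = 0.199471·exp(-0.08000) = 0.184135
  f_2 = (1/(1.5·√(2π)))·exp(−(1.3−4.1)²/(2·1.5²)) = 0.265962·exp(-1.74222) = 0.0465781
Multiply by the mixture weights:
  P(Z=1)·f_1 = 0.38 × 0.184135 = 0.0699713
  P(Z=2)·f_2 = 0.62 × 0.0465781 = 0.0288784
Sum: 0.0699713 + 0.0288784 = 0.0988497
P(Class 1 | 1.3) ≈ 0.708

0.708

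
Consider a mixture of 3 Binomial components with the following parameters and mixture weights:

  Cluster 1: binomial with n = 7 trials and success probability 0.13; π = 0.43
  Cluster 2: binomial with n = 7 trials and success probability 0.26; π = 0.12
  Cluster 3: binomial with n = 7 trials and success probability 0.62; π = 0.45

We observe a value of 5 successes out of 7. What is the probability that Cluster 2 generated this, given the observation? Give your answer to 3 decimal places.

P(component k | x) = P(Z=k)·f_k(x) / marginal(x), where marginal(x) = Σ_j P(Z=j)·f_j(x).
Component likelihoods at x = 5 successes out of 7:
  p_1 = 0.000590167
  p_2 = 0.0136631
  p_3 = 0.277808
Prior × likelihood for each component:
  P(Z=1)·p_1 = 0.43 × 0.000590167 = 0.000253772
  P(Z=2)·p_2 = 0.12 × 0.0136631 = 0.00163957
  P(Z=3)·p_3 = 0.45 × 0.277808 = 0.125014
Marginal: 0.000253772 + 0.00163957 + 0.125014 = 0.126907
Responsibility of Cluster 2: 0.00163957 / 0.126907 ≈ 0.013

0.013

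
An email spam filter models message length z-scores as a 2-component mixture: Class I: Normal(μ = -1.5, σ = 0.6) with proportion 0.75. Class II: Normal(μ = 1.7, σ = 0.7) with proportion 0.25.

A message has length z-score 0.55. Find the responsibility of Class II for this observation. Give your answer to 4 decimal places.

P(component k | x) = π_k·f_k(x) / marginal(x), where marginal(x) = Σ_j π_j·f_j(x).
Component likelihoods at x = 0.55:
  L_I = 0.00194029
  L_II = 0.147821
Unnormalised posteriors:
  π_I·L_I = 0.75 × 0.00194029 = 0.00145522
  π_II·L_II = 0.25 × 0.147821 = 0.0369552
Normaliser: 0.00145522 + 0.0369552 = 0.0384105
P(Class II | x) = 0.0369552 / 0.0384105 ≈ 0.9621

0.9621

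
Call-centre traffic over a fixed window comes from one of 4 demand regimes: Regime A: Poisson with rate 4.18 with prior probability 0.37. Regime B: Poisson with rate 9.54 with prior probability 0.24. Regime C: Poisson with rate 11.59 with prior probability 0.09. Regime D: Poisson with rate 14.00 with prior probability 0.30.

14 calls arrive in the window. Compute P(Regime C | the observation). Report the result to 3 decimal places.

0.152

P(component k | x) = π_k·f_k(x) / marginal(x), where marginal(x) = Σ_j π_j·f_j(x).
Component likelihoods at x = 14 calls:
  f_A = 8.72386e-05
  f_B = 0.0426677
  f_C = 0.0838082
  f_D = 0.105989
Prior × likelihood for each component:
  π_A·f_A = 0.37 × 8.72386e-05 = 3.22783e-05
  π_B·f_B = 0.24 × 0.0426677 = 0.0102403
  π_C·f_C = 0.09 × 0.0838082 = 0.00754274
  π_D·f_D = 0.30 × 0.105989 = 0.0317967
Denominator: 3.22783e-05 + 0.0102403 + 0.00754274 + 0.0317967 = 0.049612
P(Regime C | 14 calls) = 0.00754274 / 0.049612 ≈ 0.152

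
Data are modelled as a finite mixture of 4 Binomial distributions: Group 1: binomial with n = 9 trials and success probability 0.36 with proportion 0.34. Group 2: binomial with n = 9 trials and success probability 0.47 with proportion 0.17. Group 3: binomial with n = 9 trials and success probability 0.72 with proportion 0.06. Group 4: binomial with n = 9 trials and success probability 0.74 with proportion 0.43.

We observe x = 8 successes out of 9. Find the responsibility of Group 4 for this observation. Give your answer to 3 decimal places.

0.871

By Bayes' theorem, P(k | x) = w_k f_k(x) / Σ_j w_j f_j(x).
Binomial probabilities:
  L_1 = C(9,8)·0.36^8·0.64^1 = 9·0.000282111·0.64 = 0.00162496
  L_2 = C(9,8)·0.47^8·0.53^1 = 9·0.00238113·0.53 = 0.011358
  L_3 = C(9,8)·0.72^8·0.28^1 = 9·0.0722204·0.28 = 0.181995
  L_4 = C(9,8)·0.74^8·0.26^1 = 9·0.0899195·0.26 = 0.210412
Unnormalised posteriors:
  w_1·L_1 = 0.34 × 0.00162496 = 0.000552486
  w_2·L_2 = 0.17 × 0.011358 = 0.00193086
  w_3·L_3 = 0.06 × 0.181995 = 0.0109197
  w_4·L_4 = 0.43 × 0.210412 = 0.090477
Denominator: 0.000552486 + 0.00193086 + 0.0109197 + 0.090477 = 0.10388
P(Group 4 | the observation) = 0.090477 / 0.10388 ≈ 0.871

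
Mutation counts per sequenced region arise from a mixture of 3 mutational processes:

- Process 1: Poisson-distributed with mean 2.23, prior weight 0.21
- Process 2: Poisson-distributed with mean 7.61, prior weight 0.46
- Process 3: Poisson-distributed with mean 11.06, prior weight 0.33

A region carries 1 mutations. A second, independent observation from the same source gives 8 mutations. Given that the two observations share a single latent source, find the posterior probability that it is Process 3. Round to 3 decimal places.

Apply Bayes' rule: the posterior for each component is proportional to its prior times its likelihood at x.
Since both observations come from the same component, the likelihood for component k is f_k(x₁)·f_k(x₂).
  p_1 = [e^(−2.23)·2.23^1/1! = 0.239788] × [0.00163095] = 0.000391084
  p_2 = [e^(−7.61)·7.61^1/1! = 0.00377054] × [0.138222] = 0.00052117
  p_3 = [e^(−11.06)·11.06^1/1! = 0.000173964] × [0.0873421] = 1.51943e-05
Unnormalised posteriors:
  w_1·p_1 = 0.21 × 0.000391084 = 8.21276e-05
  w_2·p_2 = 0.46 × 0.00052117 = 0.000239738
  w_3·p_3 = 0.33 × 1.51943e-05 = 5.01413e-06
Denominator: 8.21276e-05 + 0.000239738 + 5.01413e-06 = 0.00032688
So the posterior for Process 3 is 5.01413e-06 / 0.00032688 ≈ 0.015.

0.015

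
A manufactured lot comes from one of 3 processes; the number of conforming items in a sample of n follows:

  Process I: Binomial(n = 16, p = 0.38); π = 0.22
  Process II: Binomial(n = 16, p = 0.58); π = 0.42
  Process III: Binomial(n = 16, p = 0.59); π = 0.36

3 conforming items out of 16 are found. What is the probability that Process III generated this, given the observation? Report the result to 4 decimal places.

P(component k | x) = w_k·f_k(x) / marginal(x), where marginal(x) = Σ_j w_j·f_j(x).
Binomial probabilities:
  p_I = C(16,3)·0.38^3·0.62^13 = 560·0.054872·0.00200029 = 0.0614654
  p_II = C(16,3)·0.58^3·0.42^13 = 560·0.195112·1.26544e-05 = 0.00138265
  p_III = C(16,3)·0.59^3·0.41^13 = 560·0.205379·9.25103e-06 = 0.00106398
Multiply by the mixture weights:
  w_I·p_I = 0.22 × 0.0614654 = 0.0135224
  w_II·p_II = 0.42 × 0.00138265 = 0.000580714
  w_III·p_III = 0.36 × 0.00106398 = 0.000383033
Denominator: 0.0135224 + 0.000580714 + 0.000383033 = 0.0144861
So the posterior for Process III is 0.000383033 / 0.0144861 ≈ 0.0264.

0.0264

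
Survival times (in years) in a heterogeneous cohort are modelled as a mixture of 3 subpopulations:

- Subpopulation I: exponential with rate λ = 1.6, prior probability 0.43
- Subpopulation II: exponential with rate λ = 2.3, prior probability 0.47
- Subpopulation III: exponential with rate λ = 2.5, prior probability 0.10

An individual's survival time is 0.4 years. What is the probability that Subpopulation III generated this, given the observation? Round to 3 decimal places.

0.104

P(component k | x) = P(Z=k)·f_k(x) / marginal(x), where marginal(x) = Σ_j P(Z=j)·f_j(x).
Component likelihoods at x = 0.4 years:
  f_I = 1.6·e^(−1.6·0.4) = 1.6·e^(−0.6400) = 0.843668
  f_II = 2.3·e^(−2.3·0.4) = 2.3·e^(−0.9200) = 0.916594
  f_III = 2.5·e^(−2.5·0.4) = 2.5·e^(−1.0000) = 0.919699
Prior × likelihood for each component:
  P(Z=I)·f_I = 0.43 × 0.843668 = 0.362777
  P(Z=II)·f_II = 0.47 × 0.916594 = 0.430799
  P(Z=III)·f_III = 0.10 × 0.919699 = 0.0919699
Evidence: 0.362777 + 0.430799 + 0.0919699 = 0.885546
Responsibility of Subpopulation III: 0.0919699 / 0.885546 ≈ 0.104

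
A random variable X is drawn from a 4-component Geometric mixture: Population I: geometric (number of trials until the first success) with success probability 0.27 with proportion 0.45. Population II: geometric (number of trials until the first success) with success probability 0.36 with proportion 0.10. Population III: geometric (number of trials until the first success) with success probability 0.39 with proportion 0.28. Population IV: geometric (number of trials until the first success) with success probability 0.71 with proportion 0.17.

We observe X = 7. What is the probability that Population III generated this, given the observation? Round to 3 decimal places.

0.212

By Bayes' theorem, P(k | x) = w_k f_k(x) / Σ_j w_j f_j(x).
Evaluate each component's likelihood at the observed value:
  L_I = 0.27·(1−0.27)^6 = 0.27·0.151334 = 0.0408602
  L_II = 0.36·(1−0.36)^6 = 0.36·0.0687195 = 0.024739
  L_III = 0.39·(1−0.39)^6 = 0.39·0.0515204 = 0.0200929
  L_IV = 0.71·(1−0.71)^6 = 0.71·0.000594823 = 0.000422325
Weight by the priors:
  w_I·L_I = 0.45 × 0.0408602 = 0.0183871
  w_II·L_II = 0.10 × 0.024739 = 0.0024739
  w_III·L_III = 0.28 × 0.0200929 = 0.00562602
  w_IV·L_IV = 0.17 × 0.000422325 = 7.17952e-05
Marginal: 0.0183871 + 0.0024739 + 0.00562602 + 7.17952e-05 = 0.0265588
So the posterior for Population III is 0.00562602 / 0.0265588 ≈ 0.212.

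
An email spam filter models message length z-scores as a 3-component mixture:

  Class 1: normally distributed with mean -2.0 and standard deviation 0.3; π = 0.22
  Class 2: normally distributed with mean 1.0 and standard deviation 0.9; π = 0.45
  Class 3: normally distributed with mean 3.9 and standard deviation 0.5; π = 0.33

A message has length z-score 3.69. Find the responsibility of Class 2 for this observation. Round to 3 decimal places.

0.009

Posterior ∝ prior × likelihood, so P(k | x) ∝ w_k f_k(x); normalise over all components.
Component likelihoods at x = 3.69:
  f_1 = (1/(0.3·√(2π)))·exp(−(3.69−-2.0)²/(2·0.3²)) = 1.329808·exp(-179.86722) = 1.01964e-78
  f_2 = (1/(0.9·√(2π)))·exp(−(3.69−1.0)²/(2·0.9²)) = 0.443269·exp(-4.46673) = 0.00509087
  f_3 = (1/(0.5·√(2π)))·exp(−(3.69−3.9)²/(2·0.5²)) = 0.797885·exp(-0.08820) = 0.730525
Weight by the priors:
  w_1·f_1 = 0.22 × 1.01964e-78 = 2.24321e-79
  w_2·f_2 = 0.45 × 0.00509087 = 0.00229089
  w_3·f_3 = 0.33 × 0.730525 = 0.241073
Evidence: 2.24321e-79 + 0.00229089 + 0.241073 = 0.243364
P(Class 2 | 3.69) ≈ 0.009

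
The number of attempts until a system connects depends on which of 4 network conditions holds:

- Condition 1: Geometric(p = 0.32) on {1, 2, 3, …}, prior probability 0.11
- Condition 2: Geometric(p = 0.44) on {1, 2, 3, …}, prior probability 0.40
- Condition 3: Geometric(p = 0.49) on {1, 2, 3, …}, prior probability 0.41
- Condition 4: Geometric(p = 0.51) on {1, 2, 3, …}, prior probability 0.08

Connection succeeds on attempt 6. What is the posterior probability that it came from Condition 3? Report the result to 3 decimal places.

0.303

Posterior ∝ prior × likelihood, so P(k | x) ∝ w_k f_k(x); normalise over all components.
Geometric probabilities:
  p_1 = 0.0465259
  p_2 = 0.0242322
  p_3 = 0.0169062
  p_4 = 0.0144062
Unnormalised posteriors:
  w_1·p_1 = 0.11 × 0.0465259 = 0.00511785
  w_2·p_2 = 0.40 × 0.0242322 = 0.00969288
  w_3·p_3 = 0.41 × 0.0169062 = 0.00693156
  w_4·p_4 = 0.08 × 0.0144062 = 0.0011525
Evidence: 0.00511785 + 0.00969288 + 0.00693156 + 0.0011525 = 0.0228948
Responsibility of Condition 3: 0.00693156 / 0.0228948 ≈ 0.303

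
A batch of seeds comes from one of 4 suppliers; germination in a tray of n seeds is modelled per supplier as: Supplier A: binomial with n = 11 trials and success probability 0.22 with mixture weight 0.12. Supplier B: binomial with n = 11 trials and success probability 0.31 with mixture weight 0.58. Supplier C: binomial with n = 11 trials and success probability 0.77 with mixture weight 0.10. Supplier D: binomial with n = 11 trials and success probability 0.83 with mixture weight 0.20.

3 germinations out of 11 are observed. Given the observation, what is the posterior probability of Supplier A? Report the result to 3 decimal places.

P(component k | x) = w_k·f_k(x) / marginal(x), where marginal(x) = Σ_j w_j·f_j(x).
Evaluate each component's likelihood at the observed value:
  L_A = 0.240718
  L_B = 0.252558
  L_C = 0.000589901
  L_D = 6.58127e-05
Unnormalised posteriors:
  w_A·L_A = 0.12 × 0.240718 = 0.0288862
  w_B·L_B = 0.58 × 0.252558 = 0.146484
  w_C·L_C = 0.10 × 0.000589901 = 5.89901e-05
  w_D·L_D = 0.20 × 6.58127e-05 = 1.31625e-05
Marginal: 0.0288862 + 0.146484 + 5.89901e-05 + 1.31625e-05 = 0.175442
P(Supplier A | data) ≈ 0.165

0.165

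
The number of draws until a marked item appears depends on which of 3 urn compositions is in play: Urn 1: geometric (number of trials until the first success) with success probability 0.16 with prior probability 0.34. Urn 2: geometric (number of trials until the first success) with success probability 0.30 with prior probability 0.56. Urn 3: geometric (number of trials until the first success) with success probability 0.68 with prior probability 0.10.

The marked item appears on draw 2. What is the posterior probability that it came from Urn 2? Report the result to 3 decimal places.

0.635

Posterior ∝ prior × likelihood, so P(k | x) ∝ π_k f_k(x); normalise over all components.
Evaluate each component's likelihood at the observed value:
  L_1 = 0.16·(1−0.16)^1 = 0.16·0.84 = 0.1344
  L_2 = 0.30·(1−0.30)^1 = 0.30·0.7 = 0.21
  L_3 = 0.68·(1−0.68)^1 = 0.68·0.32 = 0.2176
Weight by the priors:
  π_1·L_1 = 0.34 × 0.1344 = 0.045696
  π_2·L_2 = 0.56 × 0.21 = 0.1176
  π_3·L_3 = 0.10 × 0.2176 = 0.02176
Denominator: 0.045696 + 0.1176 + 0.02176 = 0.185056
P(Urn 2 | data) ≈ 0.635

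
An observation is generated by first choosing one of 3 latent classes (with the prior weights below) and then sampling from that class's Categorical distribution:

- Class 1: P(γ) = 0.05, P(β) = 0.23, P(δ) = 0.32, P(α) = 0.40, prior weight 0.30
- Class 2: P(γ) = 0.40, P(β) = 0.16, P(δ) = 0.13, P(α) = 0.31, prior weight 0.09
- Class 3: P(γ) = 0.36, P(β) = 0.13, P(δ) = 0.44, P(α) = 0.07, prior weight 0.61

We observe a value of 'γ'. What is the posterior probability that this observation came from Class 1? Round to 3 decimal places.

Apply Bayes' rule: the posterior for each component is proportional to its prior times its likelihood at x.
Component likelihoods at x = 'γ':
  L_1 = P(γ | comp) = 0.05
  L_2 = P(γ | comp) = 0.40
  L_3 = P(γ | comp) = 0.36
Weight by the priors:
  P(Z=1)·L_1 = 0.30 × 0.05 = 0.015
  P(Z=2)·L_2 = 0.09 × 0.4 = 0.036
  P(Z=3)·L_3 = 0.61 × 0.36 = 0.2196
Evidence: 0.015 + 0.036 + 0.2196 = 0.2706
P(Class 1 | x) ≈ 0.055

0.055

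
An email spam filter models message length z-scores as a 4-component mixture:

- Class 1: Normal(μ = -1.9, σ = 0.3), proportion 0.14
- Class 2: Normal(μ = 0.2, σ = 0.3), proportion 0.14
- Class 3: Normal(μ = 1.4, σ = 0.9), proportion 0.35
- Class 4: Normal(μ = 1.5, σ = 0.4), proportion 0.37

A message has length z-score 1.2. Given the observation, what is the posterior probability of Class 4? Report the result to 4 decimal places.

P(component k | x) = w_k·f_k(x) / marginal(x), where marginal(x) = Σ_j w_j·f_j(x).
Component likelihoods at x = 1.2:
  L_1 = (1/(0.3·√(2π)))·exp(−(1.2−-1.9)²/(2·0.3²)) = 1.329808·exp(-53.38889) = 8.65544e-24
  L_2 = (1/(0.3·√(2π)))·exp(−(1.2−0.2)²/(2·0.3²)) = 1.329808·exp(-5.55556) = 0.00514093
  L_3 = (1/(0.9·√(2π)))·exp(−(1.2−1.4)²/(2·0.9²)) = 0.443269·exp(-0.02469) = 0.432458
  L_4 = (1/(0.4·√(2π)))·exp(−(1.2−1.5)²/(2·0.4²)) = 0.997356·exp(-0.28125) = 0.752844
Unnormalised posteriors:
  w_1·L_1 = 0.14 × 8.65544e-24 = 1.21176e-24
  w_2·L_2 = 0.14 × 0.00514093 = 0.00071973
  w_3·L_3 = 0.35 × 0.432458 = 0.15136
  w_4·L_4 = 0.37 × 0.752844 = 0.278552
Denominator: 1.21176e-24 + 0.00071973 + 0.15136 + 0.278552 = 0.430632
Responsibility of Class 4: 0.278552 / 0.430632 ≈ 0.6468

0.6468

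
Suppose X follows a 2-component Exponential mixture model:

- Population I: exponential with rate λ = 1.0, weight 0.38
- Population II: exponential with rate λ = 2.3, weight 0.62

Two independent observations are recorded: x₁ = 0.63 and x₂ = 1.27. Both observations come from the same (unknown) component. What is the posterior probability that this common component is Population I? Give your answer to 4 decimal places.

0.5780

By Bayes' theorem, P(k | x) = π_k f_k(x) / Σ_j π_j f_j(x).
Since both observations come from the same component, the likelihood for component k is f_k(x₁)·f_k(x₂).
  f_I = [1.0·e^(−1.0·0.63) = 1.0·e^(−0.6300) = 0.532592] × [0.280832] = 0.149569
  f_II = [2.3·e^(−2.3·0.63) = 2.3·e^(−1.4490) = 0.540051] × [0.123923] = 0.0669251
Unnormalised posteriors:
  π_I·f_I = 0.38 × 0.149569 = 0.0568361
  π_II·f_II = 0.62 × 0.0669251 = 0.0414935
Normaliser: 0.0568361 + 0.0414935 = 0.0983296
So the posterior for Population I is 0.0568361 / 0.0983296 ≈ 0.5780.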